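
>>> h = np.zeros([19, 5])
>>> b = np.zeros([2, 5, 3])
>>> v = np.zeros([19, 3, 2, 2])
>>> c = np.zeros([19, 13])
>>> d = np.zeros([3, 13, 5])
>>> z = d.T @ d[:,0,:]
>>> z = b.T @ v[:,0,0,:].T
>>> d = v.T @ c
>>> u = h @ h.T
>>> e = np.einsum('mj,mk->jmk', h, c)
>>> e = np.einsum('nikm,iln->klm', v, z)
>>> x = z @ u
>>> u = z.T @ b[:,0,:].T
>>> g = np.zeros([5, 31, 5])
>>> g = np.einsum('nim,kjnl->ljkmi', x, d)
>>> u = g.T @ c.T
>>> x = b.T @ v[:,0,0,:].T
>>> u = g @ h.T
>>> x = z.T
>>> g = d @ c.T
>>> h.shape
(19, 5)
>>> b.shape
(2, 5, 3)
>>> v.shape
(19, 3, 2, 2)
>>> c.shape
(19, 13)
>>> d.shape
(2, 2, 3, 13)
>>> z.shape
(3, 5, 19)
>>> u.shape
(13, 2, 2, 19, 19)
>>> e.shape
(2, 5, 2)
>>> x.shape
(19, 5, 3)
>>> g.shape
(2, 2, 3, 19)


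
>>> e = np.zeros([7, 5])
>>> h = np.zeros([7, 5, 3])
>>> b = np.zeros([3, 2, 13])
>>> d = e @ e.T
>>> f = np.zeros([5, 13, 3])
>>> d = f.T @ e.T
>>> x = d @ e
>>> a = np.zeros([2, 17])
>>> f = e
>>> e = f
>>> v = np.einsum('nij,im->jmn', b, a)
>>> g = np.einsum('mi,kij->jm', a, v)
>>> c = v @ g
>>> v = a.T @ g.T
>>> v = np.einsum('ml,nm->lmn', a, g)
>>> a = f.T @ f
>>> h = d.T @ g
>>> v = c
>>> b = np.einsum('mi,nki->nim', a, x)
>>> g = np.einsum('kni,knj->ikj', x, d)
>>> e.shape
(7, 5)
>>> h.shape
(7, 13, 2)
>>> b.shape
(3, 5, 5)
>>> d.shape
(3, 13, 7)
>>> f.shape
(7, 5)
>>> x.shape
(3, 13, 5)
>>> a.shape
(5, 5)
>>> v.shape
(13, 17, 2)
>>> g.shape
(5, 3, 7)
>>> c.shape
(13, 17, 2)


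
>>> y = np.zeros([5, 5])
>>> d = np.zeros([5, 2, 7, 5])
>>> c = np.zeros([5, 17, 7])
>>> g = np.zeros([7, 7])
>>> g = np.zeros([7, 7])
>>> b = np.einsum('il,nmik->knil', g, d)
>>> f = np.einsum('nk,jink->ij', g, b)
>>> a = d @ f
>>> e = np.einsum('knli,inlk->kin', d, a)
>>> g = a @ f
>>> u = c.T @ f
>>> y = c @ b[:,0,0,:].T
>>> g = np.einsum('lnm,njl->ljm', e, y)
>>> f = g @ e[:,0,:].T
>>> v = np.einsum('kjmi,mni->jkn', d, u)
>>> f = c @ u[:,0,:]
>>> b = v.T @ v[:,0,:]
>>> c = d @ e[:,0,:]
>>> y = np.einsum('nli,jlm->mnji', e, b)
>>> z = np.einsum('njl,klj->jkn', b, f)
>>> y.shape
(17, 5, 17, 2)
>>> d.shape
(5, 2, 7, 5)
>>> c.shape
(5, 2, 7, 2)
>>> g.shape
(5, 17, 2)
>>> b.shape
(17, 5, 17)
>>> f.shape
(5, 17, 5)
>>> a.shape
(5, 2, 7, 5)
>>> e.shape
(5, 5, 2)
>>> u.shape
(7, 17, 5)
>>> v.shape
(2, 5, 17)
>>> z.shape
(5, 5, 17)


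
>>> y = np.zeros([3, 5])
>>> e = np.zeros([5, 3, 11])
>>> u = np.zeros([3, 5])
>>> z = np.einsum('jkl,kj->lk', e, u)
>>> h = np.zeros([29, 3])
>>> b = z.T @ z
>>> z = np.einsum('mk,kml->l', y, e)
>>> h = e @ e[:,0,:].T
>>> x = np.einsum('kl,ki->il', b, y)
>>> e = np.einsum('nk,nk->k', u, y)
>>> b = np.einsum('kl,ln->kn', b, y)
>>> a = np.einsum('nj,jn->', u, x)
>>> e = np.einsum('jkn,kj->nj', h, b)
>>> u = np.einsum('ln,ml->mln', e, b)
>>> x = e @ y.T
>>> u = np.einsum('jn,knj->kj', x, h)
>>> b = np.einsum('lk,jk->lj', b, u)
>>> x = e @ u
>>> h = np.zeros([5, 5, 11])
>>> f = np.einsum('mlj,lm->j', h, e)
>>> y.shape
(3, 5)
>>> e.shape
(5, 5)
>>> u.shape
(5, 5)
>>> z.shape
(11,)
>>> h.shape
(5, 5, 11)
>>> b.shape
(3, 5)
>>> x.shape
(5, 5)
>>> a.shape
()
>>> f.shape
(11,)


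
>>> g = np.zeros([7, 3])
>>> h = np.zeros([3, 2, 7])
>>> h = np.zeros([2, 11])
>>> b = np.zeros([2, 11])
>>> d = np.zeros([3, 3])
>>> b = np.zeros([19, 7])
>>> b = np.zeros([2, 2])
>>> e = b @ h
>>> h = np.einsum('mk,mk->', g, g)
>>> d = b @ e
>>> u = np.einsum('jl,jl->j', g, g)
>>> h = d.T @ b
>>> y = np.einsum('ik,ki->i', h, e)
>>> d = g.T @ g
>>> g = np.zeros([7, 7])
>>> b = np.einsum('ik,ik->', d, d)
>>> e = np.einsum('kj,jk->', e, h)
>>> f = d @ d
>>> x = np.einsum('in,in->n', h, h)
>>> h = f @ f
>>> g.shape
(7, 7)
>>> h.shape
(3, 3)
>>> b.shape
()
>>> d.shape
(3, 3)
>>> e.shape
()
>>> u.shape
(7,)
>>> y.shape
(11,)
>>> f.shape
(3, 3)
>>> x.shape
(2,)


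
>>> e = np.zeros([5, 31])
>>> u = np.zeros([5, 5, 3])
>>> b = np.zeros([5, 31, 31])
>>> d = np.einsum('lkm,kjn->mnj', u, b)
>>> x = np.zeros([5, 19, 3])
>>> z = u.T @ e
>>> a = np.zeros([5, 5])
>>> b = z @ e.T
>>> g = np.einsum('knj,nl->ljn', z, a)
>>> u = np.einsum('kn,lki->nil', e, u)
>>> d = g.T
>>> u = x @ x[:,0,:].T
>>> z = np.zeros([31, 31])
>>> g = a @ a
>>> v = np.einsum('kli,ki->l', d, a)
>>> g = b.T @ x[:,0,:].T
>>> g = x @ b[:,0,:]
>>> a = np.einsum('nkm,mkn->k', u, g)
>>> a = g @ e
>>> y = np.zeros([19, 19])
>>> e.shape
(5, 31)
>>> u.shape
(5, 19, 5)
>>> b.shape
(3, 5, 5)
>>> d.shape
(5, 31, 5)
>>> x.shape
(5, 19, 3)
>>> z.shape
(31, 31)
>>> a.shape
(5, 19, 31)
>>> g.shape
(5, 19, 5)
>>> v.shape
(31,)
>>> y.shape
(19, 19)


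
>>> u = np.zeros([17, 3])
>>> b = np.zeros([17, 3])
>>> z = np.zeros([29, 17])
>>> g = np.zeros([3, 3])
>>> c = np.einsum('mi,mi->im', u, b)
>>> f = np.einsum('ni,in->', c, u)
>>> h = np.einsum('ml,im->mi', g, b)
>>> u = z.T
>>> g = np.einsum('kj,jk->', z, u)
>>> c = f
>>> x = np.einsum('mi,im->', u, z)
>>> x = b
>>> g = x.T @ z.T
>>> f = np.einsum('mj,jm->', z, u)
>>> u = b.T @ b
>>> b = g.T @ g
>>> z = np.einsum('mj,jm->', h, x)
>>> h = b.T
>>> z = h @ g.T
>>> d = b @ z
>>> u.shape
(3, 3)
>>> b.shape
(29, 29)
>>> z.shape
(29, 3)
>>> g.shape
(3, 29)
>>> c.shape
()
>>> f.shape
()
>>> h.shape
(29, 29)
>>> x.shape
(17, 3)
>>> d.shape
(29, 3)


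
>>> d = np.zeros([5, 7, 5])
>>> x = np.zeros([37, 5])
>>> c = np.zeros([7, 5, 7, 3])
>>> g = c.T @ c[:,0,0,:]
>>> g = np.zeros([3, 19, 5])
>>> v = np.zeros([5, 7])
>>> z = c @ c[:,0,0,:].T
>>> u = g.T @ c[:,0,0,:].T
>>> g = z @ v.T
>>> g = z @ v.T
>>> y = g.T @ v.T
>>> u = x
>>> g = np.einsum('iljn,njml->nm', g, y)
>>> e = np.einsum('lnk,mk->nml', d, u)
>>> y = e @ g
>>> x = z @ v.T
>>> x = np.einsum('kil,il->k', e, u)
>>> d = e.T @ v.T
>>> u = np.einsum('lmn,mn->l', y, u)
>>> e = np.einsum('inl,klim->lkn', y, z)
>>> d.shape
(5, 37, 5)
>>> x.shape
(7,)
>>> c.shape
(7, 5, 7, 3)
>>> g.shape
(5, 5)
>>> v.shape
(5, 7)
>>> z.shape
(7, 5, 7, 7)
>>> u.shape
(7,)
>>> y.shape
(7, 37, 5)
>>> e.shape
(5, 7, 37)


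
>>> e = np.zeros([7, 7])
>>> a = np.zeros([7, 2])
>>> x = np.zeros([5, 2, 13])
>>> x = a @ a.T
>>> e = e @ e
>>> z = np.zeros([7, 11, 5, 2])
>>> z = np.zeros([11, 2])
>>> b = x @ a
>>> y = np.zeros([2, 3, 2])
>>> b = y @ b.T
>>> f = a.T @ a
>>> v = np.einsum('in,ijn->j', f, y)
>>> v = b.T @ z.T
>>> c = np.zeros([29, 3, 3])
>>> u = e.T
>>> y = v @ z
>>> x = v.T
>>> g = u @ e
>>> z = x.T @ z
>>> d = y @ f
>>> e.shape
(7, 7)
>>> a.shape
(7, 2)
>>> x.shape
(11, 3, 7)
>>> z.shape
(7, 3, 2)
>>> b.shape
(2, 3, 7)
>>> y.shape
(7, 3, 2)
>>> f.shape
(2, 2)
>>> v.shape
(7, 3, 11)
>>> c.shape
(29, 3, 3)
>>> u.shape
(7, 7)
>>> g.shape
(7, 7)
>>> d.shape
(7, 3, 2)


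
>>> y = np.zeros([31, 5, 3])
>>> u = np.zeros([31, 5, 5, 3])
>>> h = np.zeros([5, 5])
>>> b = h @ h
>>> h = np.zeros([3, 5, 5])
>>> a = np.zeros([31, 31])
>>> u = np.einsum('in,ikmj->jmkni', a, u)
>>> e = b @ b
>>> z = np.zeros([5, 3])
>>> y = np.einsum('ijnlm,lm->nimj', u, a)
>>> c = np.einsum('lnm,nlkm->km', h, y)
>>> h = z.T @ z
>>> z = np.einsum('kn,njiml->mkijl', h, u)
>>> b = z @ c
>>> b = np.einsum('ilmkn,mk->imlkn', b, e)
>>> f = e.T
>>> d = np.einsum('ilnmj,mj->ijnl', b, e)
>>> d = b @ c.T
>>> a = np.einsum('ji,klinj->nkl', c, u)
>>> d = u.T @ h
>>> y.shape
(5, 3, 31, 5)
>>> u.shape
(3, 5, 5, 31, 31)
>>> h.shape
(3, 3)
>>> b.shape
(31, 5, 3, 5, 5)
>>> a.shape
(31, 3, 5)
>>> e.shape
(5, 5)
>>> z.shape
(31, 3, 5, 5, 31)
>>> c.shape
(31, 5)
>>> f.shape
(5, 5)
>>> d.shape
(31, 31, 5, 5, 3)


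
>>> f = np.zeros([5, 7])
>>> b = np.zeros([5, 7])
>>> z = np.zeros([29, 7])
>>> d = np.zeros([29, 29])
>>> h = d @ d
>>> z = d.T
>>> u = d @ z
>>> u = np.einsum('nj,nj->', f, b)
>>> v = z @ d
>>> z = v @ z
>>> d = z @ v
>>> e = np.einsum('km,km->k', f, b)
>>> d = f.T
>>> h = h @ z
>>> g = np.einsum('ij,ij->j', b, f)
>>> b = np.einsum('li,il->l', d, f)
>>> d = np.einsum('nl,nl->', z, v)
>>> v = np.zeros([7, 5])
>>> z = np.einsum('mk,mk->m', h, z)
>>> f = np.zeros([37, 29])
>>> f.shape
(37, 29)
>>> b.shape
(7,)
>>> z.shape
(29,)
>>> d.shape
()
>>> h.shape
(29, 29)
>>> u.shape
()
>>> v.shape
(7, 5)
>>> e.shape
(5,)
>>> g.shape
(7,)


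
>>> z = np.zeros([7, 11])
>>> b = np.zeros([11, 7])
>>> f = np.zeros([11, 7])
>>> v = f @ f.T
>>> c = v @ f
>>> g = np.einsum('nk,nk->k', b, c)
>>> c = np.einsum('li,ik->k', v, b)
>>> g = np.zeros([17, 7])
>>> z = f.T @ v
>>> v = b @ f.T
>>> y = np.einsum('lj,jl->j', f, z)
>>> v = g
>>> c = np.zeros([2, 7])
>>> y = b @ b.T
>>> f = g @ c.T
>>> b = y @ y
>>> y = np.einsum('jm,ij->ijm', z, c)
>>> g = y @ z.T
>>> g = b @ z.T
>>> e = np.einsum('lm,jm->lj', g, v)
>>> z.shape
(7, 11)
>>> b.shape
(11, 11)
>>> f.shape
(17, 2)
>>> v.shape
(17, 7)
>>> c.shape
(2, 7)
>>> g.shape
(11, 7)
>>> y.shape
(2, 7, 11)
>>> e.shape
(11, 17)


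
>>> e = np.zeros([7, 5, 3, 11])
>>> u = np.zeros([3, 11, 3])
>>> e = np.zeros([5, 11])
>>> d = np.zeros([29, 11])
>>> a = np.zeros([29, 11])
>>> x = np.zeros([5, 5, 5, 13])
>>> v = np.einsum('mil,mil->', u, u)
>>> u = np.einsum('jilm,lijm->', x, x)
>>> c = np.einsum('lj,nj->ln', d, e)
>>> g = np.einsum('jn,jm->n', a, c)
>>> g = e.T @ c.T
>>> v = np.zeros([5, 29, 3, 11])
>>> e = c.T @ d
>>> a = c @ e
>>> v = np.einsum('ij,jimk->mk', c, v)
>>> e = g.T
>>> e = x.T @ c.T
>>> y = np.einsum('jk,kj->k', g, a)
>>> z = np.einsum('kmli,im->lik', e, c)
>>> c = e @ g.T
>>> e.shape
(13, 5, 5, 29)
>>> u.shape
()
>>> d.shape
(29, 11)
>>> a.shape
(29, 11)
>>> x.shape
(5, 5, 5, 13)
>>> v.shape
(3, 11)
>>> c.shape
(13, 5, 5, 11)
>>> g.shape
(11, 29)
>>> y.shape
(29,)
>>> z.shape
(5, 29, 13)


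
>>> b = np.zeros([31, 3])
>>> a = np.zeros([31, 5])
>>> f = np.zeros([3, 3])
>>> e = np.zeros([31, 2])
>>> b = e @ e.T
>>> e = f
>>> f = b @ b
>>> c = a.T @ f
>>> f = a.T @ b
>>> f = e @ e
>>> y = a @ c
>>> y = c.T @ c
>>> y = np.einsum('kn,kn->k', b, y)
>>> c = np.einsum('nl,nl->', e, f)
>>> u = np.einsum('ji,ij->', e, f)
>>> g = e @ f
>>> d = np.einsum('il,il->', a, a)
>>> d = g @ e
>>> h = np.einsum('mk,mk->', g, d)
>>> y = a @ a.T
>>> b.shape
(31, 31)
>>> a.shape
(31, 5)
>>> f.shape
(3, 3)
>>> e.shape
(3, 3)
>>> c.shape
()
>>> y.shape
(31, 31)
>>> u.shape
()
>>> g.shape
(3, 3)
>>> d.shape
(3, 3)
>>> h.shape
()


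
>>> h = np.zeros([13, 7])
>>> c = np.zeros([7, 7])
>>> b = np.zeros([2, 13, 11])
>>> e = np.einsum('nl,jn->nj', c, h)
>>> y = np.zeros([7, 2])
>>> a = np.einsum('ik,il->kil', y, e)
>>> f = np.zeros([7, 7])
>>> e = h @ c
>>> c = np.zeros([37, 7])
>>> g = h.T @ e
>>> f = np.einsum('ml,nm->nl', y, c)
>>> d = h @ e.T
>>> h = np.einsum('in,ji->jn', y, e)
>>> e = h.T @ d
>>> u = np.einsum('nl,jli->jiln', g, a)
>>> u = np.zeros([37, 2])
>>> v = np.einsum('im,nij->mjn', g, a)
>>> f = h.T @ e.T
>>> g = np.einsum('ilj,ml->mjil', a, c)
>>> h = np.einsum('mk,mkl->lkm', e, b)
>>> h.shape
(11, 13, 2)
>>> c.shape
(37, 7)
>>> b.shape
(2, 13, 11)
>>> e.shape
(2, 13)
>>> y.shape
(7, 2)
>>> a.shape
(2, 7, 13)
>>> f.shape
(2, 2)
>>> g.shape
(37, 13, 2, 7)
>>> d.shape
(13, 13)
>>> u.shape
(37, 2)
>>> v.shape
(7, 13, 2)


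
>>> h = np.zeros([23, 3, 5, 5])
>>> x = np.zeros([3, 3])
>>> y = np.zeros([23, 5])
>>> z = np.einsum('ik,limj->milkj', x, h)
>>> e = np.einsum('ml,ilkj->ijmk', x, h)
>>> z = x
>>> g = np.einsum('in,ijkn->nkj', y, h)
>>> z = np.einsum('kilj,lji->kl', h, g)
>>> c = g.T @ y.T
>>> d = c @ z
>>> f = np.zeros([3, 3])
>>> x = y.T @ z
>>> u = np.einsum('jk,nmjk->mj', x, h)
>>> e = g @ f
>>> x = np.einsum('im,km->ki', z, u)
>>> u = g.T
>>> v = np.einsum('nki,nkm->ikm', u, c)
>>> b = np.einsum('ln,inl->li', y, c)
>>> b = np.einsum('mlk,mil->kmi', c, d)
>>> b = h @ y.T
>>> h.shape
(23, 3, 5, 5)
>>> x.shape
(3, 23)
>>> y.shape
(23, 5)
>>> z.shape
(23, 5)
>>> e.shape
(5, 5, 3)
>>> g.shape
(5, 5, 3)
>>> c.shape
(3, 5, 23)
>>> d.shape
(3, 5, 5)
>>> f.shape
(3, 3)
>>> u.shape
(3, 5, 5)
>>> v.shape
(5, 5, 23)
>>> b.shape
(23, 3, 5, 23)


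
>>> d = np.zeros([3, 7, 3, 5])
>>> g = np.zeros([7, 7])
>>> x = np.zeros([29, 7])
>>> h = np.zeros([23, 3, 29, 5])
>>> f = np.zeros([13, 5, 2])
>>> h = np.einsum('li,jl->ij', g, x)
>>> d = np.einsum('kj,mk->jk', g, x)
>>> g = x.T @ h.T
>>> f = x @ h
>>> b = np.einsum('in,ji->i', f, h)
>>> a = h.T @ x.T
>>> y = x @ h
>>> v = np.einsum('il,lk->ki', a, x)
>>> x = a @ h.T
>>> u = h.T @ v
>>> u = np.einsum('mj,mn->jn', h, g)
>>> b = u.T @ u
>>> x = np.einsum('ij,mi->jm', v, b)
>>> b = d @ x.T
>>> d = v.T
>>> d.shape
(29, 7)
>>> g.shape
(7, 7)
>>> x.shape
(29, 7)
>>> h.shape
(7, 29)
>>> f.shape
(29, 29)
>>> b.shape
(7, 29)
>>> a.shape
(29, 29)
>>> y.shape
(29, 29)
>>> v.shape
(7, 29)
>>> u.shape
(29, 7)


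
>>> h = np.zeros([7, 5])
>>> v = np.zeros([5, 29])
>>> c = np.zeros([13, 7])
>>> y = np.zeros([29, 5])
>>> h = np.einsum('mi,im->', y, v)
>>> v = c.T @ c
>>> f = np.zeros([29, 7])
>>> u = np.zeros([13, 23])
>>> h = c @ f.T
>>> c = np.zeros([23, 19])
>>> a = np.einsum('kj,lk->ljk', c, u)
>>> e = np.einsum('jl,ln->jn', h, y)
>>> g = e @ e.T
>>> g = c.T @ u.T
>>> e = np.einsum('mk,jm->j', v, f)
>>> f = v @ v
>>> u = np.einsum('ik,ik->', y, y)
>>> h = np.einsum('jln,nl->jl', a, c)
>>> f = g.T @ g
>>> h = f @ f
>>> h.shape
(13, 13)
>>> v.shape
(7, 7)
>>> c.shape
(23, 19)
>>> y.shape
(29, 5)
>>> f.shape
(13, 13)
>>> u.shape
()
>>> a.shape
(13, 19, 23)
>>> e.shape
(29,)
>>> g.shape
(19, 13)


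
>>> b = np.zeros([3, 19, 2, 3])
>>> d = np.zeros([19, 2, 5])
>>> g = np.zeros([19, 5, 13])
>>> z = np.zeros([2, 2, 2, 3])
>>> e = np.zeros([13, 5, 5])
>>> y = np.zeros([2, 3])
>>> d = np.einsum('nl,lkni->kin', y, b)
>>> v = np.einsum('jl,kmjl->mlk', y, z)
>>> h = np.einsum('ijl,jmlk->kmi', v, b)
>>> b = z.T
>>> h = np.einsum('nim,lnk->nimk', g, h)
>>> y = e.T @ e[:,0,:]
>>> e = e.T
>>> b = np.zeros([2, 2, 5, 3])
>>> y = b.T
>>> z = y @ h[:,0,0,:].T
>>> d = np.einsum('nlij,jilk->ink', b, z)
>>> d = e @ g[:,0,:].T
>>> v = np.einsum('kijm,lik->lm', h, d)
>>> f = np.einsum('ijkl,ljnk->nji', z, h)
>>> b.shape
(2, 2, 5, 3)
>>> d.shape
(5, 5, 19)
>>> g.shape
(19, 5, 13)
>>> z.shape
(3, 5, 2, 19)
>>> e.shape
(5, 5, 13)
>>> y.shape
(3, 5, 2, 2)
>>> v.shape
(5, 2)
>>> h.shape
(19, 5, 13, 2)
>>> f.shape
(13, 5, 3)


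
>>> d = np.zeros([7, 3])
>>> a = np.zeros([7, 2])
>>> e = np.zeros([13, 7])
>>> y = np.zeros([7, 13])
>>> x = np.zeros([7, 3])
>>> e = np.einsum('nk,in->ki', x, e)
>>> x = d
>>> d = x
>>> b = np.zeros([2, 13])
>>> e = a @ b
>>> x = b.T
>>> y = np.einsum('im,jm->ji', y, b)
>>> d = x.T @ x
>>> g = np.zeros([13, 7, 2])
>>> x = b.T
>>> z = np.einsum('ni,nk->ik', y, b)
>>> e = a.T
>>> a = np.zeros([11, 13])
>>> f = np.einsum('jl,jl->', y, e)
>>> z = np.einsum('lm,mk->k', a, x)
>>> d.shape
(2, 2)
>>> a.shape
(11, 13)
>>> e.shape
(2, 7)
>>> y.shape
(2, 7)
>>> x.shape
(13, 2)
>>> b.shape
(2, 13)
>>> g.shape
(13, 7, 2)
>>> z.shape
(2,)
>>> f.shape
()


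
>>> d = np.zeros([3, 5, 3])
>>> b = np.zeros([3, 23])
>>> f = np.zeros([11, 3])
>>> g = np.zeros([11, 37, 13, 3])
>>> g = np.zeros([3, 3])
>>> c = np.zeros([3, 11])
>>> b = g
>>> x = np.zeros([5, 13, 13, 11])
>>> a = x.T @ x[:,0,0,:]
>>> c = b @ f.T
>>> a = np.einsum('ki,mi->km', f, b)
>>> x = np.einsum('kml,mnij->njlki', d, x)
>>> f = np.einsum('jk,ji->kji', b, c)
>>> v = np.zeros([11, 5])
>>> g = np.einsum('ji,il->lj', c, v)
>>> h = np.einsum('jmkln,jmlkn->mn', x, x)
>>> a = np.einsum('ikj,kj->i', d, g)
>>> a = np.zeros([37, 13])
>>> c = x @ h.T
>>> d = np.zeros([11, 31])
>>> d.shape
(11, 31)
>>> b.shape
(3, 3)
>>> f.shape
(3, 3, 11)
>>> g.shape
(5, 3)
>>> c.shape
(13, 11, 3, 3, 11)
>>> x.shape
(13, 11, 3, 3, 13)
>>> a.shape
(37, 13)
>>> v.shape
(11, 5)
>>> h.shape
(11, 13)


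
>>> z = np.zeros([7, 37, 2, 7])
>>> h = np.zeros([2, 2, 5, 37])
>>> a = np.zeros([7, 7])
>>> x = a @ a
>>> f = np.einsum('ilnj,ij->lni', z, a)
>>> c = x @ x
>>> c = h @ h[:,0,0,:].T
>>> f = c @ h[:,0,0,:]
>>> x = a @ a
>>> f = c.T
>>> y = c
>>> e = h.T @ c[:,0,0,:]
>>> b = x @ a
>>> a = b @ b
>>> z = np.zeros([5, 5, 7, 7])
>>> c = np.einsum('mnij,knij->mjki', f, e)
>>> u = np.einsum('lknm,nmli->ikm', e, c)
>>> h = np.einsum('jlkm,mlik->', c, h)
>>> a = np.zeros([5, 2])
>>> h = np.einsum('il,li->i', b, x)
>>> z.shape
(5, 5, 7, 7)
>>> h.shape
(7,)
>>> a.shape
(5, 2)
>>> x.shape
(7, 7)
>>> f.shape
(2, 5, 2, 2)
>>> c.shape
(2, 2, 37, 2)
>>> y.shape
(2, 2, 5, 2)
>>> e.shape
(37, 5, 2, 2)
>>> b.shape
(7, 7)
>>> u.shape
(2, 5, 2)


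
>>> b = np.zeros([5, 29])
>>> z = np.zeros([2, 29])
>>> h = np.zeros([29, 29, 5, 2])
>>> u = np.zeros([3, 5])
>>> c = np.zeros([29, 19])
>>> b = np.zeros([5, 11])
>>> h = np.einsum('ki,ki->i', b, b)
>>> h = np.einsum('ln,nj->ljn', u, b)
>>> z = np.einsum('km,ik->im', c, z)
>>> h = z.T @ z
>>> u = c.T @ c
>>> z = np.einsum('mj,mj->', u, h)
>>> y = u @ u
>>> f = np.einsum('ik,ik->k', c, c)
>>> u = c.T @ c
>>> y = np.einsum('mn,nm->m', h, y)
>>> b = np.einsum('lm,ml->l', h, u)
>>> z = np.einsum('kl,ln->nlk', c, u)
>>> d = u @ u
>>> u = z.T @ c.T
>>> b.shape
(19,)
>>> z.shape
(19, 19, 29)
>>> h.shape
(19, 19)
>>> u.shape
(29, 19, 29)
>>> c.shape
(29, 19)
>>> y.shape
(19,)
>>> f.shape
(19,)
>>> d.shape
(19, 19)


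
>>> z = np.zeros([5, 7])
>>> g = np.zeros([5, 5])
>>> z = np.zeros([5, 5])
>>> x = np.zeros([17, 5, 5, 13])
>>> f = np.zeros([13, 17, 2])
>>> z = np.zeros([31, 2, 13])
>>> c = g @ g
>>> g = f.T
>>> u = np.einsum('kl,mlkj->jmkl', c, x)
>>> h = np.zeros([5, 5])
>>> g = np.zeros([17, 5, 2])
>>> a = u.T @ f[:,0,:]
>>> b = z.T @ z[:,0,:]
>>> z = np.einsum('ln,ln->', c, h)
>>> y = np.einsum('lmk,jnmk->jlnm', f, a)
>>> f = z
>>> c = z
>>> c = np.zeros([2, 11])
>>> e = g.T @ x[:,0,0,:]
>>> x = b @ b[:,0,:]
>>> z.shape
()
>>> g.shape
(17, 5, 2)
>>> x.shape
(13, 2, 13)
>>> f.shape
()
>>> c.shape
(2, 11)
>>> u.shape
(13, 17, 5, 5)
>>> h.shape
(5, 5)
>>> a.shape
(5, 5, 17, 2)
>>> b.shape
(13, 2, 13)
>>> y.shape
(5, 13, 5, 17)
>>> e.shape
(2, 5, 13)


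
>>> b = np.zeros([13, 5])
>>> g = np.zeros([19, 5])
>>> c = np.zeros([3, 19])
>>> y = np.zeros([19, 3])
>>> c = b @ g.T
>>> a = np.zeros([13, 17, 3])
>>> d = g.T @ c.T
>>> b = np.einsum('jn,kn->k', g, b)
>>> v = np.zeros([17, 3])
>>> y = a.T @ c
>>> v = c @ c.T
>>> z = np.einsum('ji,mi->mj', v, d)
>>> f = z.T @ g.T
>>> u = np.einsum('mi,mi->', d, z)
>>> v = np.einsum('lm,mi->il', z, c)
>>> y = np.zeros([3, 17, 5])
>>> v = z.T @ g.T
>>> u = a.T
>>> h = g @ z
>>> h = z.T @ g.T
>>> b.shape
(13,)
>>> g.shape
(19, 5)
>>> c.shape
(13, 19)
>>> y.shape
(3, 17, 5)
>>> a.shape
(13, 17, 3)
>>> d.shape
(5, 13)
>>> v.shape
(13, 19)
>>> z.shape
(5, 13)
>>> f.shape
(13, 19)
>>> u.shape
(3, 17, 13)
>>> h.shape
(13, 19)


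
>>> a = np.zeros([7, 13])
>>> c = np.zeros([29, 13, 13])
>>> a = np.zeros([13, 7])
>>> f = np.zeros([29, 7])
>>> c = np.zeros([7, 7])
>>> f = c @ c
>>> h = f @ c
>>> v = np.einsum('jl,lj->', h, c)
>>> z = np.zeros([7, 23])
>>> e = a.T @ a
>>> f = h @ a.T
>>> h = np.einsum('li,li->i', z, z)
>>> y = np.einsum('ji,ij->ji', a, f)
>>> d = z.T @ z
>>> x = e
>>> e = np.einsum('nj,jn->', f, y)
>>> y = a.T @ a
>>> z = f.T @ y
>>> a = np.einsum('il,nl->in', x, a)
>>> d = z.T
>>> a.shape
(7, 13)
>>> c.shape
(7, 7)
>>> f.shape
(7, 13)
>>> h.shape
(23,)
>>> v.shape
()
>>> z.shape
(13, 7)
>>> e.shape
()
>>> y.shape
(7, 7)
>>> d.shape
(7, 13)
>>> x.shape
(7, 7)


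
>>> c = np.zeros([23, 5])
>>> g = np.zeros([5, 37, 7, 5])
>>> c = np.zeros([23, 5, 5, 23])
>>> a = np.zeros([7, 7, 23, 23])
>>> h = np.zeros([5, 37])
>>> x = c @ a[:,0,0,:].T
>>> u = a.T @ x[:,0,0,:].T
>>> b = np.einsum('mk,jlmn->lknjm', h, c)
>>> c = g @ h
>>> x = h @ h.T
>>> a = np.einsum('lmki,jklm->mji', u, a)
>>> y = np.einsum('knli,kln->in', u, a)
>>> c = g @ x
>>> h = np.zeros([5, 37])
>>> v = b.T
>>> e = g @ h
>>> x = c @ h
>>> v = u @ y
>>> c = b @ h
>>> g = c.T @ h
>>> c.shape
(5, 37, 23, 23, 37)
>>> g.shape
(37, 23, 23, 37, 37)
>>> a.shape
(23, 7, 23)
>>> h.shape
(5, 37)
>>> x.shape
(5, 37, 7, 37)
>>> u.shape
(23, 23, 7, 23)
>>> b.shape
(5, 37, 23, 23, 5)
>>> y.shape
(23, 23)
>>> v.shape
(23, 23, 7, 23)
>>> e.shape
(5, 37, 7, 37)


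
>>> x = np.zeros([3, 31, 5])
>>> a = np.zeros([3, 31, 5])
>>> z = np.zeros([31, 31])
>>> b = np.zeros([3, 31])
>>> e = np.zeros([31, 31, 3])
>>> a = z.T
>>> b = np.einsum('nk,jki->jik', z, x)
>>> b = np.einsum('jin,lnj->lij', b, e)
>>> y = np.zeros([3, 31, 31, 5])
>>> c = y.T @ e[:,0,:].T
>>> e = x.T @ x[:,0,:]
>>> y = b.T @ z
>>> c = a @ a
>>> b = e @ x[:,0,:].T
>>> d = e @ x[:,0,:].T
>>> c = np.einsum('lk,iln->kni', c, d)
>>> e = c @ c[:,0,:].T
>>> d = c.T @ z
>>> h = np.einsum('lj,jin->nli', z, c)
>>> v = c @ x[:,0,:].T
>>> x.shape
(3, 31, 5)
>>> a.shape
(31, 31)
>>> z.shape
(31, 31)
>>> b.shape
(5, 31, 3)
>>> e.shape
(31, 3, 31)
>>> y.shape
(3, 5, 31)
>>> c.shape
(31, 3, 5)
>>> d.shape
(5, 3, 31)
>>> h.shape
(5, 31, 3)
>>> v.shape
(31, 3, 3)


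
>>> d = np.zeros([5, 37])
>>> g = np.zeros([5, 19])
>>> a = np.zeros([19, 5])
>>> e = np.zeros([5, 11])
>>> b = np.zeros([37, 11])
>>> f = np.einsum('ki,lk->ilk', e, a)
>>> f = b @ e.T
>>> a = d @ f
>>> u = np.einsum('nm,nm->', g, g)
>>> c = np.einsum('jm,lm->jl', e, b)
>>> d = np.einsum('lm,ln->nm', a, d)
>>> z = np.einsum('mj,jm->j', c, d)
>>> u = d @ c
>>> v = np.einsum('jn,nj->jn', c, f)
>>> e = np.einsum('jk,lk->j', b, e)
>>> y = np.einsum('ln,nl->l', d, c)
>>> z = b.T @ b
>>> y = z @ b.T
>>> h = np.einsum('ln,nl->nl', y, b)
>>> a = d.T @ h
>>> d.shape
(37, 5)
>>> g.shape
(5, 19)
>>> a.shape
(5, 11)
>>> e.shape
(37,)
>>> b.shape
(37, 11)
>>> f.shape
(37, 5)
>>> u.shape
(37, 37)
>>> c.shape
(5, 37)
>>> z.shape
(11, 11)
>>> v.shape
(5, 37)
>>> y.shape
(11, 37)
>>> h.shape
(37, 11)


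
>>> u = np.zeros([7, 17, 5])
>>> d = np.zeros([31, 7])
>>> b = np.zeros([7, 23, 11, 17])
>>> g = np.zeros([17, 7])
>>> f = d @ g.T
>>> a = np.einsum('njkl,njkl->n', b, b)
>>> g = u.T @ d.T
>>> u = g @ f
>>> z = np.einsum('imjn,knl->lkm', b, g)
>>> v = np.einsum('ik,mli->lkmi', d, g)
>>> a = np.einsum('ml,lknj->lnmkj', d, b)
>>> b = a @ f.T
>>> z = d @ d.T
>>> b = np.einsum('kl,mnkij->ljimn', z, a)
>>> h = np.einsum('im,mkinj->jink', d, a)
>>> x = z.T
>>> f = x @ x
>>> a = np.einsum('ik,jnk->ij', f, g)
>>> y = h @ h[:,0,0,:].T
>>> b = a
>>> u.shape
(5, 17, 17)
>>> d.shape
(31, 7)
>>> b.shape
(31, 5)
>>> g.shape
(5, 17, 31)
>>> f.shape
(31, 31)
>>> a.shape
(31, 5)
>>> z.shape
(31, 31)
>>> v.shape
(17, 7, 5, 31)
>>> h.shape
(17, 31, 23, 11)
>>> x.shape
(31, 31)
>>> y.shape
(17, 31, 23, 17)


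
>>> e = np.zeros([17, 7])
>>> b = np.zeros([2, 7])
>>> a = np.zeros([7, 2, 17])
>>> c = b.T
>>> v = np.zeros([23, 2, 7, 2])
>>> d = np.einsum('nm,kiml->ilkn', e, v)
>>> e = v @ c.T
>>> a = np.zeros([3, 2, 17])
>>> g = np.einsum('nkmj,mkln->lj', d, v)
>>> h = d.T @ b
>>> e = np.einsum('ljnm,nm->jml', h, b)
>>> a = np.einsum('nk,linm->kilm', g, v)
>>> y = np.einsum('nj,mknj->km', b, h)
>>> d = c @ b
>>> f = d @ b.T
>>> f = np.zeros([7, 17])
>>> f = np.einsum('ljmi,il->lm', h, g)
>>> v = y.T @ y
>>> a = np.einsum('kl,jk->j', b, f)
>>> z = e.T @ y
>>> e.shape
(23, 7, 17)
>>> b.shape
(2, 7)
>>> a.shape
(17,)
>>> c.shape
(7, 2)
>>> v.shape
(17, 17)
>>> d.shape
(7, 7)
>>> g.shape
(7, 17)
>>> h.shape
(17, 23, 2, 7)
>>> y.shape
(23, 17)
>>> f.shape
(17, 2)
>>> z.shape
(17, 7, 17)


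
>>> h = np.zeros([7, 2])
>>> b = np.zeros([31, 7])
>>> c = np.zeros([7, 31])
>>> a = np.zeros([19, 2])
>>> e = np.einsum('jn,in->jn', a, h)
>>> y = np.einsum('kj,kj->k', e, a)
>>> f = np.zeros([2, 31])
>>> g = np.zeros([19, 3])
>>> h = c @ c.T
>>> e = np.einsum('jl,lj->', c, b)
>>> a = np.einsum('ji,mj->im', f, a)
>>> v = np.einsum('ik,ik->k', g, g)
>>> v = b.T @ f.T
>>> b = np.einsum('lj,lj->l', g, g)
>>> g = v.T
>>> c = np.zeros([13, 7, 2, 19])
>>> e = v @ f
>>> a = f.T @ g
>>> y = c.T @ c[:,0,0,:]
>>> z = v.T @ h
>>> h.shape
(7, 7)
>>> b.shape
(19,)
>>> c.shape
(13, 7, 2, 19)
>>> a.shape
(31, 7)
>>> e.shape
(7, 31)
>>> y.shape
(19, 2, 7, 19)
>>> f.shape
(2, 31)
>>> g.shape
(2, 7)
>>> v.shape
(7, 2)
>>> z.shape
(2, 7)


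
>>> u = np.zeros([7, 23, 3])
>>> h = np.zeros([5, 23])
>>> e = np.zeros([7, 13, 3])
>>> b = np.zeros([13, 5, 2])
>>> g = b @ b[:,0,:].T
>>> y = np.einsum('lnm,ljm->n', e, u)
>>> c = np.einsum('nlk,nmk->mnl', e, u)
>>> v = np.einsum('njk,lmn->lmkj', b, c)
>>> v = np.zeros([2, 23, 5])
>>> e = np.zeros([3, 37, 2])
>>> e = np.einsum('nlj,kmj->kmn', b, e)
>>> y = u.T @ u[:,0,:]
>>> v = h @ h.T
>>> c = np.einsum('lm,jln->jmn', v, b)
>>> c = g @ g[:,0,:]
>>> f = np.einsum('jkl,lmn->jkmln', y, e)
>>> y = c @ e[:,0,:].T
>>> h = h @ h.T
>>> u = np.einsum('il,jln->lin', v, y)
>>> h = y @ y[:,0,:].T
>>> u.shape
(5, 5, 3)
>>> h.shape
(13, 5, 13)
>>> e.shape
(3, 37, 13)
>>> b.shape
(13, 5, 2)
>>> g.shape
(13, 5, 13)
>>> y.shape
(13, 5, 3)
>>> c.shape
(13, 5, 13)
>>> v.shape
(5, 5)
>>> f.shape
(3, 23, 37, 3, 13)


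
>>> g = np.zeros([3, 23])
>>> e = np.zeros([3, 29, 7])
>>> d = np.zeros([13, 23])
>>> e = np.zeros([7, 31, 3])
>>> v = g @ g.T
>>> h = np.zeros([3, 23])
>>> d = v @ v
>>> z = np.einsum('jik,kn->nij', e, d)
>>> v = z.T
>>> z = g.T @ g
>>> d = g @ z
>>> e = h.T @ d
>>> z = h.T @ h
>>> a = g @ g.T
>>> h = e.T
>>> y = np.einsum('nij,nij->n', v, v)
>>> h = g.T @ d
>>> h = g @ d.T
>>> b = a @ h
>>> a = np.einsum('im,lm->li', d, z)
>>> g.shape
(3, 23)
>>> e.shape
(23, 23)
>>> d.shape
(3, 23)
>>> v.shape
(7, 31, 3)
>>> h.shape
(3, 3)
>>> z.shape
(23, 23)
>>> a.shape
(23, 3)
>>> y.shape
(7,)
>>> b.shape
(3, 3)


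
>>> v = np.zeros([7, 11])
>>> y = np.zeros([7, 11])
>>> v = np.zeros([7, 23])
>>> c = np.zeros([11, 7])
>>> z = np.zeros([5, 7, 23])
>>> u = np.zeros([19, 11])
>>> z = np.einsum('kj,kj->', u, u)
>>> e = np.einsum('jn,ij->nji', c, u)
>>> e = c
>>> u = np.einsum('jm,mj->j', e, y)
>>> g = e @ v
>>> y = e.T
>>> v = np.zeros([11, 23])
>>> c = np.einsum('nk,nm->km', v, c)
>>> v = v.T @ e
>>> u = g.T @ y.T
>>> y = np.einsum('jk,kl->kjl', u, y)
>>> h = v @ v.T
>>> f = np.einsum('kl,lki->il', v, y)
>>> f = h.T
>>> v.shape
(23, 7)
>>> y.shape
(7, 23, 11)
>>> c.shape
(23, 7)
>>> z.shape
()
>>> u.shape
(23, 7)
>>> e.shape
(11, 7)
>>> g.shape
(11, 23)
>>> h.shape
(23, 23)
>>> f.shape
(23, 23)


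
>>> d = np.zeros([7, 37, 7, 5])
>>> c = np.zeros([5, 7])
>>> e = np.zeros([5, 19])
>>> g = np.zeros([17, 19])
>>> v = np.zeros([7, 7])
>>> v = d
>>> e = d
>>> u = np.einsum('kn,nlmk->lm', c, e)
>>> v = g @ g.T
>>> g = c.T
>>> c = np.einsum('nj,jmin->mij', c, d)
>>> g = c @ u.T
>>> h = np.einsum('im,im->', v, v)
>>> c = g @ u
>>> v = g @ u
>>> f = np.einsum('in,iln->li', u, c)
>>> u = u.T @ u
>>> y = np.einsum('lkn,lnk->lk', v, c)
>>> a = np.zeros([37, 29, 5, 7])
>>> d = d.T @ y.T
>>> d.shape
(5, 7, 37, 37)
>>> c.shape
(37, 7, 7)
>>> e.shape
(7, 37, 7, 5)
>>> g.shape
(37, 7, 37)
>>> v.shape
(37, 7, 7)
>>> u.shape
(7, 7)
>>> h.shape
()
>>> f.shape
(7, 37)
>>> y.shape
(37, 7)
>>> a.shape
(37, 29, 5, 7)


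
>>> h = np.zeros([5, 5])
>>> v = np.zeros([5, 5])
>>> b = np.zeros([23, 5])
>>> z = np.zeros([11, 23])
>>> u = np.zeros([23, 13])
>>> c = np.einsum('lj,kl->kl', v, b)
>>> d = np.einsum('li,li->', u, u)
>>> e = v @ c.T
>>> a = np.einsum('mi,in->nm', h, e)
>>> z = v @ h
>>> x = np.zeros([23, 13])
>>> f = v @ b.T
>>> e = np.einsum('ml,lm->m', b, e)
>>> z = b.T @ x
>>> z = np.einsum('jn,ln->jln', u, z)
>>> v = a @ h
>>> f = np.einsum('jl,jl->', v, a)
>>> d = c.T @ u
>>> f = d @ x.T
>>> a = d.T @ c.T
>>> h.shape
(5, 5)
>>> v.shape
(23, 5)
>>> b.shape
(23, 5)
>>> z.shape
(23, 5, 13)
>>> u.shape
(23, 13)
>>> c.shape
(23, 5)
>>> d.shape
(5, 13)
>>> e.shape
(23,)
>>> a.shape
(13, 23)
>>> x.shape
(23, 13)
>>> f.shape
(5, 23)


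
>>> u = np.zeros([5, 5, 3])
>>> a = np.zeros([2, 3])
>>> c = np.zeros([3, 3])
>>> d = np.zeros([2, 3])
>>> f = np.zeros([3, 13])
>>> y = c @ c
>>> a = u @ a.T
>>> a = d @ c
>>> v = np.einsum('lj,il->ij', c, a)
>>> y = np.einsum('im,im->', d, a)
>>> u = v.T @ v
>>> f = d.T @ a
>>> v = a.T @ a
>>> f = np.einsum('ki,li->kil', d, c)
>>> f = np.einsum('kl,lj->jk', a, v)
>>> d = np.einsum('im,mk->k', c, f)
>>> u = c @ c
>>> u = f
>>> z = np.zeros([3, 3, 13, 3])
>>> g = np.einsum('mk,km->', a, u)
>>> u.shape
(3, 2)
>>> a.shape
(2, 3)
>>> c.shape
(3, 3)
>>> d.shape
(2,)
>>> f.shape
(3, 2)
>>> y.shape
()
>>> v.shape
(3, 3)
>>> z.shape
(3, 3, 13, 3)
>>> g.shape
()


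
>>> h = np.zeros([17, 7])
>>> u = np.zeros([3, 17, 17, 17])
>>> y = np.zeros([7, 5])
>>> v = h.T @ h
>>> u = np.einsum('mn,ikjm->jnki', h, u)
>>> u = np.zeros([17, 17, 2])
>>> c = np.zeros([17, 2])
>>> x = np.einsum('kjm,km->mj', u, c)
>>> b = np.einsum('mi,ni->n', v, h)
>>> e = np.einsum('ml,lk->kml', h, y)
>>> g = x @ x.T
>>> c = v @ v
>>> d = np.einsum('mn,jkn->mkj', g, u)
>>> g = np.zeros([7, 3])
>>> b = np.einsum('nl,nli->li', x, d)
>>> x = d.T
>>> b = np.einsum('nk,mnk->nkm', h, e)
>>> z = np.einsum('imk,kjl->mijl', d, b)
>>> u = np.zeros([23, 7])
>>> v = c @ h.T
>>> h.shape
(17, 7)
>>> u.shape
(23, 7)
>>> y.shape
(7, 5)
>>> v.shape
(7, 17)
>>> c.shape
(7, 7)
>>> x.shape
(17, 17, 2)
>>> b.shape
(17, 7, 5)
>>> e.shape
(5, 17, 7)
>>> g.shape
(7, 3)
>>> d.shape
(2, 17, 17)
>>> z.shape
(17, 2, 7, 5)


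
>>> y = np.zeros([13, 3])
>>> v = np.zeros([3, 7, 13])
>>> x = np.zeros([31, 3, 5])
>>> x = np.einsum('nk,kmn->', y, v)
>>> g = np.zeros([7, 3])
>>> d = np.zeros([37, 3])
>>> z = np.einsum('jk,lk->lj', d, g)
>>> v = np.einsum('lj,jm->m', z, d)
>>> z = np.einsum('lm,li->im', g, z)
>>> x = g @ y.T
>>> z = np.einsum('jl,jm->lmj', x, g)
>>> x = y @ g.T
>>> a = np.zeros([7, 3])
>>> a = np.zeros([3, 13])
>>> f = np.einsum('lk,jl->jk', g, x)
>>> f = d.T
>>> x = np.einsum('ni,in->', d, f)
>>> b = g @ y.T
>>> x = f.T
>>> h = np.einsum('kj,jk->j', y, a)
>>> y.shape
(13, 3)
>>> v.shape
(3,)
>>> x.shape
(37, 3)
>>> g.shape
(7, 3)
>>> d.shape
(37, 3)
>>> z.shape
(13, 3, 7)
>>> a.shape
(3, 13)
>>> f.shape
(3, 37)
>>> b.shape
(7, 13)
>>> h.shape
(3,)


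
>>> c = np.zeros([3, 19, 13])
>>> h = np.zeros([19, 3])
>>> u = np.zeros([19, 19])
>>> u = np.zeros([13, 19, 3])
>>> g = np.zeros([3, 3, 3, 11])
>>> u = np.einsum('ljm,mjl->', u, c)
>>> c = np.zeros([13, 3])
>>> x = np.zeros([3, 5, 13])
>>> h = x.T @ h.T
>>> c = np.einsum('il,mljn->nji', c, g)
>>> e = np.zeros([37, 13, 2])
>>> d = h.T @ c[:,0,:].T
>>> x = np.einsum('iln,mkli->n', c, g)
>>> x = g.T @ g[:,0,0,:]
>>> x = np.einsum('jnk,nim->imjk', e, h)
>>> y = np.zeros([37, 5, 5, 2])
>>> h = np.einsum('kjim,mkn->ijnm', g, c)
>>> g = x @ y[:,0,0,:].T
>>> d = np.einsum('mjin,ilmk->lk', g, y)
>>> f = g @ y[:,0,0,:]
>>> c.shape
(11, 3, 13)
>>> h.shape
(3, 3, 13, 11)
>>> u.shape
()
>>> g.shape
(5, 19, 37, 37)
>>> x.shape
(5, 19, 37, 2)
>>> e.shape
(37, 13, 2)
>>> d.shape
(5, 2)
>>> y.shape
(37, 5, 5, 2)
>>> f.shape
(5, 19, 37, 2)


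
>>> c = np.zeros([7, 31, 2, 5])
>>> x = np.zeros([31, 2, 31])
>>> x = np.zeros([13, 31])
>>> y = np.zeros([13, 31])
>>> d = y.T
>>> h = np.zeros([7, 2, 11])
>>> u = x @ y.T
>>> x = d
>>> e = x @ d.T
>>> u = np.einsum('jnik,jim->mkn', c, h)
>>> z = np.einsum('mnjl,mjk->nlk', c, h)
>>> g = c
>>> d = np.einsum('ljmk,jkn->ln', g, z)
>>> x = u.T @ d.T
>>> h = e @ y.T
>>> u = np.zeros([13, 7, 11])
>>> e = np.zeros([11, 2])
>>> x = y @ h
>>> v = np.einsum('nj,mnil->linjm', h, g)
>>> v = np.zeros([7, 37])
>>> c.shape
(7, 31, 2, 5)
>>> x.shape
(13, 13)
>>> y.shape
(13, 31)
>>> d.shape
(7, 11)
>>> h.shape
(31, 13)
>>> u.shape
(13, 7, 11)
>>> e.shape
(11, 2)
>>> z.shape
(31, 5, 11)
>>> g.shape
(7, 31, 2, 5)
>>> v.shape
(7, 37)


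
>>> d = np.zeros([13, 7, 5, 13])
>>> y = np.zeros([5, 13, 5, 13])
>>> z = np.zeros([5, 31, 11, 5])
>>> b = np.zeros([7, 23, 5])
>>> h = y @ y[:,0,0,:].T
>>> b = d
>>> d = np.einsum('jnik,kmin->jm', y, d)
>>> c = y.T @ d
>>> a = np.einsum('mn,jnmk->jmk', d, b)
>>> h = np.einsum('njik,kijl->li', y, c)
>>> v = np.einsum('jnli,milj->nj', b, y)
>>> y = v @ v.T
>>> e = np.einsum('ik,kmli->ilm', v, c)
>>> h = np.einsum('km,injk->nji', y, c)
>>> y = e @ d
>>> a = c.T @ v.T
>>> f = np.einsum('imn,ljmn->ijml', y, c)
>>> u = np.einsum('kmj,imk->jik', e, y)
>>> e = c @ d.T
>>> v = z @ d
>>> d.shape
(5, 7)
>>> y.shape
(7, 13, 7)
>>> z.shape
(5, 31, 11, 5)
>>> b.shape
(13, 7, 5, 13)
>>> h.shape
(5, 13, 13)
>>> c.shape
(13, 5, 13, 7)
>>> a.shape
(7, 13, 5, 7)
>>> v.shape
(5, 31, 11, 7)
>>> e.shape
(13, 5, 13, 5)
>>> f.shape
(7, 5, 13, 13)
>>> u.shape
(5, 7, 7)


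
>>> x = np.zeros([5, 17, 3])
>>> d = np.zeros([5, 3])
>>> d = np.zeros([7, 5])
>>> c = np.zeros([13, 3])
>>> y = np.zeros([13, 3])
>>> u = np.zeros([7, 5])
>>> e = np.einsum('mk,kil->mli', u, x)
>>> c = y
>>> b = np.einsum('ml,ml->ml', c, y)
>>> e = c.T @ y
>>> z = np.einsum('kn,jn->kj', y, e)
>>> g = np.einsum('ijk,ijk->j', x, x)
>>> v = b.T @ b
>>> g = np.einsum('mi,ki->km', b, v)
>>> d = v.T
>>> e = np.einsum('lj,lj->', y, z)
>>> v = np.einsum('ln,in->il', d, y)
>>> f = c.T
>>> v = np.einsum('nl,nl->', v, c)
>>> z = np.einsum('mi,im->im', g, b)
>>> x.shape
(5, 17, 3)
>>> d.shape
(3, 3)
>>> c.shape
(13, 3)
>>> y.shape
(13, 3)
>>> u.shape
(7, 5)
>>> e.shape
()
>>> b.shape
(13, 3)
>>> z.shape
(13, 3)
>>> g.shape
(3, 13)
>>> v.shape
()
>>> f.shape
(3, 13)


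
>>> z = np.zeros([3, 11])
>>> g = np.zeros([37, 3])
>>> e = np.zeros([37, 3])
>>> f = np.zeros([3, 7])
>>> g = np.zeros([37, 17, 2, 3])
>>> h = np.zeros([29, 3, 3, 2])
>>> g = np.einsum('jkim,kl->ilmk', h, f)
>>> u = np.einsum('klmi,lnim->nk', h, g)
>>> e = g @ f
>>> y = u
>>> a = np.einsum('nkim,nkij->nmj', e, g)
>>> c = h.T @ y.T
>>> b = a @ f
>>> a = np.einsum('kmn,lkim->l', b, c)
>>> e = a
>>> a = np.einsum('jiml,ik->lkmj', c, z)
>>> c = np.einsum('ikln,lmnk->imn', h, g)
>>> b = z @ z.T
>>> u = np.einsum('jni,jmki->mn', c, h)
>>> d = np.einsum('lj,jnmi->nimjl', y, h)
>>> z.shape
(3, 11)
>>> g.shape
(3, 7, 2, 3)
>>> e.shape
(2,)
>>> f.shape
(3, 7)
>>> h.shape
(29, 3, 3, 2)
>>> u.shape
(3, 7)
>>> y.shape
(7, 29)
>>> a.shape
(7, 11, 3, 2)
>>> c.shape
(29, 7, 2)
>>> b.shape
(3, 3)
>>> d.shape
(3, 2, 3, 29, 7)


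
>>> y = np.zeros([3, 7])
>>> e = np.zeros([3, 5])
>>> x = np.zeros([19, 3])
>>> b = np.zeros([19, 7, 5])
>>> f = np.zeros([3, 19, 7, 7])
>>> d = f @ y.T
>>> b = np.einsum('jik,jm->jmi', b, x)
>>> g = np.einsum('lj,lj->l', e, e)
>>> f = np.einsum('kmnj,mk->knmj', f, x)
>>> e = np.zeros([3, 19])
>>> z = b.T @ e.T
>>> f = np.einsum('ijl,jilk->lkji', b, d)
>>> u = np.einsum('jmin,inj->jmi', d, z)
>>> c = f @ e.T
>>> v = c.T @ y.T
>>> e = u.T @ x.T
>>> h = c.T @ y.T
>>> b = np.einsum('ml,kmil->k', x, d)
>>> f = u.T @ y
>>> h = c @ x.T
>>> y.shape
(3, 7)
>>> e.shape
(7, 19, 19)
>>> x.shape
(19, 3)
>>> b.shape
(3,)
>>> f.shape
(7, 19, 7)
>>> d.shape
(3, 19, 7, 3)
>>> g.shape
(3,)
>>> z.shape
(7, 3, 3)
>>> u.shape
(3, 19, 7)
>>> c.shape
(7, 3, 3, 3)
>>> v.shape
(3, 3, 3, 3)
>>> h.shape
(7, 3, 3, 19)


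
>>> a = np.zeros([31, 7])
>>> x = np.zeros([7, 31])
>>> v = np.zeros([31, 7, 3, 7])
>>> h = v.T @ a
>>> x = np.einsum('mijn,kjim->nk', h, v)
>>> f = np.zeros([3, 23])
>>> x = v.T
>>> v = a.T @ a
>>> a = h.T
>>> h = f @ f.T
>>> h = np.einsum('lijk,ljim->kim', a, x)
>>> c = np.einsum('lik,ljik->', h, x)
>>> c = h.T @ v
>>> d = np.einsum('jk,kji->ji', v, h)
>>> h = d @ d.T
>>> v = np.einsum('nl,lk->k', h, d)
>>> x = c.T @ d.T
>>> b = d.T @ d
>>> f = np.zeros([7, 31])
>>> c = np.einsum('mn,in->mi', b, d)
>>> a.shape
(7, 7, 3, 7)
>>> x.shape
(7, 7, 7)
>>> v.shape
(31,)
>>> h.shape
(7, 7)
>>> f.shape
(7, 31)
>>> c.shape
(31, 7)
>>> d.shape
(7, 31)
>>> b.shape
(31, 31)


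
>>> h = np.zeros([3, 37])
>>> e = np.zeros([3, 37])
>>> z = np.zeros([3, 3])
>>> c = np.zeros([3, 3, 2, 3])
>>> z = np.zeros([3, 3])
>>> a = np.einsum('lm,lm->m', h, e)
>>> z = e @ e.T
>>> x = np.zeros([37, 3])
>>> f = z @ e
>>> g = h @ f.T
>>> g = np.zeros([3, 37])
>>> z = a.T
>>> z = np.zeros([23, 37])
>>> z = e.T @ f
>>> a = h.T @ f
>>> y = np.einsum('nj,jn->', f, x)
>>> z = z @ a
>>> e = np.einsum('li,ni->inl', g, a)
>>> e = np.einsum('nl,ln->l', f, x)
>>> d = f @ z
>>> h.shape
(3, 37)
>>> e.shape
(37,)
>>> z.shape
(37, 37)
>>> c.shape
(3, 3, 2, 3)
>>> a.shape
(37, 37)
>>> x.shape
(37, 3)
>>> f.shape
(3, 37)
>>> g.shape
(3, 37)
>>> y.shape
()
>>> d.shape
(3, 37)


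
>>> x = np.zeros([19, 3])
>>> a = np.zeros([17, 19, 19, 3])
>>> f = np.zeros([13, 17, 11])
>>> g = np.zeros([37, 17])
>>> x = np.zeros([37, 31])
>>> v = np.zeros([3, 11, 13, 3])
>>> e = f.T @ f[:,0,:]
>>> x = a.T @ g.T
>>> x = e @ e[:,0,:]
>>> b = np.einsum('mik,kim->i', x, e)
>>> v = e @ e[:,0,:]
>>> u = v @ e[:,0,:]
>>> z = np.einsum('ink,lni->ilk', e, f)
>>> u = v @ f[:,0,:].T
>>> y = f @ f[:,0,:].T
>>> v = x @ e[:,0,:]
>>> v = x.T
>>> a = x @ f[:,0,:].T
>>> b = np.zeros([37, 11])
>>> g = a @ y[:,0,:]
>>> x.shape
(11, 17, 11)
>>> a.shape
(11, 17, 13)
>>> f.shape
(13, 17, 11)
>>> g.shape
(11, 17, 13)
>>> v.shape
(11, 17, 11)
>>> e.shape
(11, 17, 11)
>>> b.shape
(37, 11)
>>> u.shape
(11, 17, 13)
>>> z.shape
(11, 13, 11)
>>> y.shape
(13, 17, 13)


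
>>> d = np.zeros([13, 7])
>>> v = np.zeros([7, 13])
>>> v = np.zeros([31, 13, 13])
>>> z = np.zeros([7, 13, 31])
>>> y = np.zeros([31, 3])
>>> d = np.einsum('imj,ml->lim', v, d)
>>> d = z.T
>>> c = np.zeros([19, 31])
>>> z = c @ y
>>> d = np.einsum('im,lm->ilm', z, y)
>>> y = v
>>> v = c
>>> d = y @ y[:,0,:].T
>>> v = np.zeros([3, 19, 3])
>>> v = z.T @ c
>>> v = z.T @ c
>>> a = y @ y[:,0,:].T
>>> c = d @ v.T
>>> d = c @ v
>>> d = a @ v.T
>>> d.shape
(31, 13, 3)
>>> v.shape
(3, 31)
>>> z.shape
(19, 3)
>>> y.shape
(31, 13, 13)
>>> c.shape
(31, 13, 3)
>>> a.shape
(31, 13, 31)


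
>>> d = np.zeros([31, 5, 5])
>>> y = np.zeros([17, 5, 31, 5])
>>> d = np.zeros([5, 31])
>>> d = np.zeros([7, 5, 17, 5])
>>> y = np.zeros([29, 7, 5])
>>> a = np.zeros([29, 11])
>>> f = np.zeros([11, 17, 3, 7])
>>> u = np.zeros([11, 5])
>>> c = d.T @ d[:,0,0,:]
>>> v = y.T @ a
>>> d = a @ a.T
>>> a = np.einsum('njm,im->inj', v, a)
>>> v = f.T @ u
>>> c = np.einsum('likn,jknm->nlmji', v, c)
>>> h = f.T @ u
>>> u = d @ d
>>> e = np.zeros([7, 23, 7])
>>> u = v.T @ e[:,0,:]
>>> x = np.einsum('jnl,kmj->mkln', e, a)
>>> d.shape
(29, 29)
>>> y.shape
(29, 7, 5)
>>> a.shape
(29, 5, 7)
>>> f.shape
(11, 17, 3, 7)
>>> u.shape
(5, 17, 3, 7)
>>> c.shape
(5, 7, 5, 5, 3)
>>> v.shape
(7, 3, 17, 5)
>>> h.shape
(7, 3, 17, 5)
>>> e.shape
(7, 23, 7)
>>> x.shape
(5, 29, 7, 23)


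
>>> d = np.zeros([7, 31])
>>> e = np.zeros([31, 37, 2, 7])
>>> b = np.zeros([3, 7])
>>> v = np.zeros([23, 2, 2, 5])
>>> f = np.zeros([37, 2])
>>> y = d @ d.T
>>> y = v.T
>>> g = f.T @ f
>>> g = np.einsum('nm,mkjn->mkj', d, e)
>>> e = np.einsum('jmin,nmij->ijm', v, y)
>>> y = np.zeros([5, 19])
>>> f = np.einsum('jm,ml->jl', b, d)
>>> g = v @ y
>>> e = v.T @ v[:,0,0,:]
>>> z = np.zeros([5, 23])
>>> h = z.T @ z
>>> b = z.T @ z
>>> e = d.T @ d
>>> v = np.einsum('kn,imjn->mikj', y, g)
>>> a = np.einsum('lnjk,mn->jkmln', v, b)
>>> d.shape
(7, 31)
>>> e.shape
(31, 31)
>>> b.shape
(23, 23)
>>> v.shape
(2, 23, 5, 2)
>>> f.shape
(3, 31)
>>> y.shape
(5, 19)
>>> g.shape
(23, 2, 2, 19)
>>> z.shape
(5, 23)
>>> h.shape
(23, 23)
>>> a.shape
(5, 2, 23, 2, 23)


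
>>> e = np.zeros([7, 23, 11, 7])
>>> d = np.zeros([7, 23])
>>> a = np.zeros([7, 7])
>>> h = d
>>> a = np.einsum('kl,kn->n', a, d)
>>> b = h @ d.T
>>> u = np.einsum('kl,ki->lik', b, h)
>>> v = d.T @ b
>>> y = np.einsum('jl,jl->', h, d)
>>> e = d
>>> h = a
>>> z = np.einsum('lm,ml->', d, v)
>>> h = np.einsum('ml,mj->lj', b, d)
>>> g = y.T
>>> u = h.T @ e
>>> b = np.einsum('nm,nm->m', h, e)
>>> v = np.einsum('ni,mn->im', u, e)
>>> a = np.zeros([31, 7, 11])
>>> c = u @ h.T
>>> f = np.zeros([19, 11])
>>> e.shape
(7, 23)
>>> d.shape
(7, 23)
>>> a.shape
(31, 7, 11)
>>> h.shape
(7, 23)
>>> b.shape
(23,)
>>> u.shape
(23, 23)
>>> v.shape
(23, 7)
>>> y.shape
()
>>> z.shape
()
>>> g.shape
()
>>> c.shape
(23, 7)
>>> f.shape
(19, 11)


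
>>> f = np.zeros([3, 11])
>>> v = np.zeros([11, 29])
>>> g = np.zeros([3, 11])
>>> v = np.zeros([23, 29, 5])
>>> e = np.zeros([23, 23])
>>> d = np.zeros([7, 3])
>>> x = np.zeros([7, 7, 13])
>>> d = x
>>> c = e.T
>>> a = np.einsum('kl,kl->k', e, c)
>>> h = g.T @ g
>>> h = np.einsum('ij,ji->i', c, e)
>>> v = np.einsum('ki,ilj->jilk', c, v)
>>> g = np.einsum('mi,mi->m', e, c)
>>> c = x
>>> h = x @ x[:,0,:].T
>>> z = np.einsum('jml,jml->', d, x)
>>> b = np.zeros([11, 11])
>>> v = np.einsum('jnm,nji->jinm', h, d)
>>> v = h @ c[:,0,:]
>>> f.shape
(3, 11)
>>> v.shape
(7, 7, 13)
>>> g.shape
(23,)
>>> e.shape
(23, 23)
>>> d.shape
(7, 7, 13)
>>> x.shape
(7, 7, 13)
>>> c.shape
(7, 7, 13)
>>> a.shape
(23,)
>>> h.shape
(7, 7, 7)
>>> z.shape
()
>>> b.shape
(11, 11)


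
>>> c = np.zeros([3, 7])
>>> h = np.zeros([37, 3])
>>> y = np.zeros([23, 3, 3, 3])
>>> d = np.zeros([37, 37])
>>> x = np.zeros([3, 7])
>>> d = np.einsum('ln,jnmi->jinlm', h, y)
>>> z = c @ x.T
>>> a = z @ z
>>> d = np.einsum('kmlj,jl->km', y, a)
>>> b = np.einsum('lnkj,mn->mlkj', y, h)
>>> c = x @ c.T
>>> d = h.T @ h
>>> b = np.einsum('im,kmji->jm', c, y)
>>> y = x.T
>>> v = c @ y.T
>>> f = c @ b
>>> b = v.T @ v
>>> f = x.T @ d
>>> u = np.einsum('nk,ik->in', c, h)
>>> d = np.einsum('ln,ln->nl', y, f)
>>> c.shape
(3, 3)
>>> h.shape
(37, 3)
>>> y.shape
(7, 3)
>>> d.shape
(3, 7)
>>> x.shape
(3, 7)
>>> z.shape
(3, 3)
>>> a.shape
(3, 3)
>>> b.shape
(7, 7)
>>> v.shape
(3, 7)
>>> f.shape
(7, 3)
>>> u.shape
(37, 3)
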